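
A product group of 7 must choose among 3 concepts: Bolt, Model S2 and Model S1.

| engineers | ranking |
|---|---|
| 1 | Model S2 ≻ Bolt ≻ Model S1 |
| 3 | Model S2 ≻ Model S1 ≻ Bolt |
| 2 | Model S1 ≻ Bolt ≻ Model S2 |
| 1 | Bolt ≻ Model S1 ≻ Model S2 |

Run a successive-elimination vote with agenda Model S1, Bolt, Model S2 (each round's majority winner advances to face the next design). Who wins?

Round 1: Model S1 vs Bolt — 5–2, Model S1 advances.
Round 2: Model S1 vs Model S2 — 3–4, Model S2 advances.
The agenda winner is Model S2.

Model S2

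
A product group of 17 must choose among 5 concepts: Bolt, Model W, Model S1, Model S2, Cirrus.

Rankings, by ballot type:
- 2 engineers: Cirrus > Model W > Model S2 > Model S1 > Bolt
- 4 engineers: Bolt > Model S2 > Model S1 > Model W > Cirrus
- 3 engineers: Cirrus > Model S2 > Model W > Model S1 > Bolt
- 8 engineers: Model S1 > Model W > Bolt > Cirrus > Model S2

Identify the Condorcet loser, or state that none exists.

Head-to-head results (17 engineers):
Bolt vs Model W: Model W wins 13–4.
Bolt vs Model S1: 4 for Bolt, 13 for Model S1 — Model S1 by 13–4.
Bolt–Model S2: Bolt 12–5.
Bolt vs Cirrus: 12 to 5, Bolt.
Model W vs Model S1: 2+3 = 5 for Model W, 12 for Model S1 — Model S1 by 12–5.
Model W vs Model S2: 2+8 = 10 for Model W, 7 for Model S2 — Model W by 10–7.
Model W vs Cirrus: Model W, 12–5.
Model S1 vs Model S2: Model S2 wins 9–8.
Model S1 vs Cirrus: Model S1 wins 12–5.
Model S2 vs Cirrus: Cirrus, 13–4.
Every design wins at least one matchup (Bolt beats Model S2; Model W beats Bolt; Model S1 beats Bolt; Model S2 beats Model S1; Cirrus beats Model S2), so there is no Condorcet loser.

none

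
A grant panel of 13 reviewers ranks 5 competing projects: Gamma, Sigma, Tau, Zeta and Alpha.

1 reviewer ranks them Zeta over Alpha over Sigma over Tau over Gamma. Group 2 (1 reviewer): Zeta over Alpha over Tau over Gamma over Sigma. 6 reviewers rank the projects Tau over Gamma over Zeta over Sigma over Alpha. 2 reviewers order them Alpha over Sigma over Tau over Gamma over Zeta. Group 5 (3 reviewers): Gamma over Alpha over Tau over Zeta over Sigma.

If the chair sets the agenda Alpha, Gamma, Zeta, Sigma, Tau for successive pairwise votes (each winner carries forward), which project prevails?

Round 1: Alpha vs Gamma — 4–9, Gamma advances.
Round 2: Gamma vs Zeta — 11–2, Gamma advances.
Round 3: Gamma vs Sigma — 10–3, Gamma advances.
Round 4: Gamma vs Tau — 3–10, Tau advances.
The agenda winner is Tau.

Tau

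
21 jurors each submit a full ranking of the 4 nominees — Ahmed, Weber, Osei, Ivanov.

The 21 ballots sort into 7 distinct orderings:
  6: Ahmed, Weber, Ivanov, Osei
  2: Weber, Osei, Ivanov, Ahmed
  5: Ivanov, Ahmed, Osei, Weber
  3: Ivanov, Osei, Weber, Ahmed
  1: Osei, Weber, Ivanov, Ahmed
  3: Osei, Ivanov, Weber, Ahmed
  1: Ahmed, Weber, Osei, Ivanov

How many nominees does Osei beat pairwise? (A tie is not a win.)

Osei against each rival (21 jurors):
Osei vs Ahmed: Osei is ranked higher on 2+3+1+3 = 9 ballots, Ahmed on 12. Ahmed wins 12–9.
Osei vs Weber: Osei is ranked higher on 5+3+1+3 = 12 ballots, Weber on 9. Osei wins 12–9.
Osei vs Ivanov: Osei preferred on 2+1+3+1 = 7 ballots; Ivanov wins 14–7.
Osei beats Weber; loses to Ahmed, Ivanov — 1 pairwise win.

1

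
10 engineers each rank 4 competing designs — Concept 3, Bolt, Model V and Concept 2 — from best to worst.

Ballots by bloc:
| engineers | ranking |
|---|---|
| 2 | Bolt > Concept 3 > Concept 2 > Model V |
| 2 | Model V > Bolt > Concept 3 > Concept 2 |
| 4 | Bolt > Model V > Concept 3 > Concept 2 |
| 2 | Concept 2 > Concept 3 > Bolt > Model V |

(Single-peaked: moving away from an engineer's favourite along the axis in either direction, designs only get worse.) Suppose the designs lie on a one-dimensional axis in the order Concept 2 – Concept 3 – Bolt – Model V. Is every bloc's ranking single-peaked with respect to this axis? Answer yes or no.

Axis positions: Concept 2=1, Concept 3=2, Bolt=3, Model V=4.
Bloc 1 (peak Bolt at position 3): ranking walks positions 3-2-1-4, expanding outward from the peak — single-peaked.
Bloc 2 (peak Model V at position 4): ranking walks positions 4-3-2-1, expanding outward from the peak — single-peaked.
Bloc 3 (peak Bolt at position 3): ranking walks positions 3-4-2-1, expanding outward from the peak — single-peaked.
Bloc 4 (peak Concept 2 at position 1): ranking walks positions 1-2-3-4, expanding outward from the peak — single-peaked.
Every ranking is single-peaked on this axis.

yes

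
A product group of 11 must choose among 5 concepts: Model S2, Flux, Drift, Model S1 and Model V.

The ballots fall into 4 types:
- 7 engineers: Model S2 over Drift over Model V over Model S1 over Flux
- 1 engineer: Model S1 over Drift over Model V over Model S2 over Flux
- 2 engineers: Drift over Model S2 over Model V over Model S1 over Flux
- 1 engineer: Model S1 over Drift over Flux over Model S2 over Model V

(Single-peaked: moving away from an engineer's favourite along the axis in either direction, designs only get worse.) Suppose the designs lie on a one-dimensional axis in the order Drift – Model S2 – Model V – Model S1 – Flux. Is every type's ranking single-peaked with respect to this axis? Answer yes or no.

no

Axis positions: Drift=1, Model S2=2, Model V=3, Model S1=4, Flux=5.
Type 1 (peak Model S2 at position 2): ranking walks positions 2-1-3-4-5, expanding outward from the peak — single-peaked.
Type 2: ranking walks positions 4-1-3-2-5; Drift is ranked above Model V even though Model V lies between Drift and the peak Model S1 on the axis — preferences dip and rise again. Not single-peaked.
Type 3 (peak Drift at position 1): ranking walks positions 1-2-3-4-5, expanding outward from the peak — single-peaked.
Type 4: ranking walks positions 4-1-5-2-3; Drift is ranked above Model V even though Model V lies between Drift and the peak Model S1 on the axis — preferences dip and rise again. Not single-peaked.
Type 2 violates single-peakedness, so the profile is not single-peaked on this axis.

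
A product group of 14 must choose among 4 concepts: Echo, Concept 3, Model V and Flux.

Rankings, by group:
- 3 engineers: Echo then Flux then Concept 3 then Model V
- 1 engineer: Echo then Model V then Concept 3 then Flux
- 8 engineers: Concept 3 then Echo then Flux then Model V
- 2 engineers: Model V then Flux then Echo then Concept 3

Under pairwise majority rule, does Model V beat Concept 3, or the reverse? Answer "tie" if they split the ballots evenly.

Concept 3

Ballots ranking Model V above Concept 3: 1 + 2 = 3.
Ballots ranking Concept 3 above Model V: 14 − 3 = 11.
Concept 3 wins the head-to-head 11–3.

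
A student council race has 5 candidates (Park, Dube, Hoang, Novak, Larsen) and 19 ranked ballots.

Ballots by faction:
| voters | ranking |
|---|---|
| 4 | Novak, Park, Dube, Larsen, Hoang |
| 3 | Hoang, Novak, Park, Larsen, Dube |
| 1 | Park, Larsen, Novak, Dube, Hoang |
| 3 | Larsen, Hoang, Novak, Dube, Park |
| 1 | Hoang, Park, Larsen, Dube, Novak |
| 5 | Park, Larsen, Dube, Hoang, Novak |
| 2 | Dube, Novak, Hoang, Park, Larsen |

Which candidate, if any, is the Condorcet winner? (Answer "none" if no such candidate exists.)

Check each pair by majority over 19 ballots:
Park–Dube: Park 14–5.
Park vs Hoang: Park wins 10–9.
Park–Novak: Novak 12–7.
Park vs Larsen: Park wins 16–3.
Dube vs Hoang: Dube, 12–7.
Dube–Novak: Novak 11–8.
Dube vs Larsen: Larsen, 13–6.
Hoang–Novak: Hoang 12–7.
Hoang–Larsen: Larsen 13–6.
Novak vs Larsen: Larsen, 10–9.
Each candidate drops at least one matchup (Park loses to Novak; Dube loses to Park; Hoang loses to Park; Novak loses to Hoang; Larsen loses to Park); the cycle Park > Hoang > Novak > Park rules out a Condorcet winner.

none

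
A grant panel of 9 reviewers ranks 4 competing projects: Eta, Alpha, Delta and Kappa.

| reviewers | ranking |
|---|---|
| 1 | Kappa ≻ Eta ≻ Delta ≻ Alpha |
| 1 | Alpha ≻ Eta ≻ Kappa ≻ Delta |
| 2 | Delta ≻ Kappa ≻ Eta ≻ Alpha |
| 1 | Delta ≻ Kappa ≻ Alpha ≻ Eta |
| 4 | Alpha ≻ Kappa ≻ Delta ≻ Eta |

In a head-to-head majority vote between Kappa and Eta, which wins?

Ballots ranking Kappa above Eta: 1 + 2 + 1 + 4 = 8.
Ballots ranking Eta above Kappa: 9 − 8 = 1.
Kappa wins the head-to-head 8–1.

Kappa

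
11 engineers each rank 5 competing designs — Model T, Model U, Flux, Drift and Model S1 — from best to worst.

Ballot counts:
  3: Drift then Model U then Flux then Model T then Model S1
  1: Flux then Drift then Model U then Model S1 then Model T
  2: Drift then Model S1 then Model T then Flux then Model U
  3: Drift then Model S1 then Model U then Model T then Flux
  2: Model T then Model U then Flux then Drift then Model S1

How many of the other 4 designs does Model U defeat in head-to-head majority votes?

3

Model U against each rival (11 engineers):
Model U vs Model T: Model U wins 7–4.
Model U vs Flux: Model U preferred on 3+3+2 = 8 ballots; Model U wins 8–3.
Model U vs Drift: Drift wins 9–2.
Model U vs Model S1: Model U wins 6–5.
Model U beats Model T, Flux, Model S1; loses to Drift — 3 pairwise wins.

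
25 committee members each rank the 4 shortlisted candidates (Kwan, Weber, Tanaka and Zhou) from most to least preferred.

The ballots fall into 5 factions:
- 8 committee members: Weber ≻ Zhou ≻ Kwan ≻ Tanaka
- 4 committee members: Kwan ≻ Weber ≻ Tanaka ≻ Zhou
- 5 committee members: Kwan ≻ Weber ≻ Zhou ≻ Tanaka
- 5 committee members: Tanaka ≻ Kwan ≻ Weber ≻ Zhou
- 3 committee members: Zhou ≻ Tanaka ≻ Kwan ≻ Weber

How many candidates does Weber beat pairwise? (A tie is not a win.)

2

Weber against each rival (25 committee members):
Weber vs Kwan: Weber is ranked higher on 8 ballots, Kwan on 17. Kwan wins 17–8.
Weber–Tanaka: Weber 17–8.
Weber vs Zhou: Weber is ranked higher on 8+4+5+5 = 22 ballots, Zhou on 3. Weber wins 22–3.
Weber beats Tanaka, Zhou; loses to Kwan — 2 pairwise wins.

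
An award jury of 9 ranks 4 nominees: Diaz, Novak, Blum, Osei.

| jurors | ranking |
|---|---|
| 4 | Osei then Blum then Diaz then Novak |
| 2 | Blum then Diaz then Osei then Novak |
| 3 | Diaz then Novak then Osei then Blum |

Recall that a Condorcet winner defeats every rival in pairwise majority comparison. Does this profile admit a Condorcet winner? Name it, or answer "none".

Check each pair by majority over 9 ballots:
Diaz vs Novak: 9 to 0, Diaz.
Diaz vs Blum: 3 for Diaz, 6 for Blum — Blum by 6–3.
Diaz vs Osei: 2+3 = 5 for Diaz, 4 for Osei — Diaz by 5–4.
Novak vs Blum: 3 for Novak, 6 for Blum — Blum by 6–3.
Novak vs Osei: 3 for Novak, 6 for Osei — Osei by 6–3.
Blum vs Osei: 2 for Blum, 7 for Osei — Osei by 7–2.
No nominee is unbeaten: Diaz loses to Blum; Novak loses to Diaz; Blum loses to Osei; Osei loses to Diaz. In particular Diaz > Osei > Blum > Diaz is a majority cycle — no Condorcet winner exists.

none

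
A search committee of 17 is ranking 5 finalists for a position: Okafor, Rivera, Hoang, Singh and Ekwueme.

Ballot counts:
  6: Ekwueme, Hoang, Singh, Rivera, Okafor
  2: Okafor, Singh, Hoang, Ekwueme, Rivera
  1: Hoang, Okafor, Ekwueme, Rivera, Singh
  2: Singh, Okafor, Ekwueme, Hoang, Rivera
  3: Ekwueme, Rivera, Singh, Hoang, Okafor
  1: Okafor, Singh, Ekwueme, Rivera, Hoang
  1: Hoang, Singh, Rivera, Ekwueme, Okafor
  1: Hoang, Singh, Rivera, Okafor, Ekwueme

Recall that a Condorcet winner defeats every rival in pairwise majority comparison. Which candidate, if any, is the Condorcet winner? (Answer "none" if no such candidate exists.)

Ekwueme

Pairwise majorities:
Okafor vs Rivera: Okafor preferred on 2+1+2+1 = 6 ballots; Rivera wins 11–6.
Okafor vs Hoang: Okafor preferred on 2+2+1 = 5 ballots; Hoang wins 12–5.
Okafor vs Singh: 4 to 13, Singh.
Okafor vs Ekwueme: 2+1+2+1+1 = 7 for Okafor, 10 for Ekwueme — Ekwueme by 10–7.
Rivera vs Hoang: Rivera preferred on 3+1 = 4 ballots; Hoang wins 13–4.
Rivera vs Singh: Rivera is ranked higher on 1+3 = 4 ballots, Singh on 13. Singh wins 13–4.
Rivera vs Ekwueme: 1+1 = 2 for Rivera, 15 for Ekwueme — Ekwueme by 15–2.
Hoang vs Singh: 6+1+1+1 = 9 for Hoang, 8 for Singh — Hoang by 9–8.
Hoang vs Ekwueme: 5 to 12, Ekwueme.
Singh vs Ekwueme: Singh preferred on 2+2+1+1+1 = 7 ballots; Ekwueme wins 10–7.
Only Ekwueme has no losses; Ekwueme is the Condorcet winner.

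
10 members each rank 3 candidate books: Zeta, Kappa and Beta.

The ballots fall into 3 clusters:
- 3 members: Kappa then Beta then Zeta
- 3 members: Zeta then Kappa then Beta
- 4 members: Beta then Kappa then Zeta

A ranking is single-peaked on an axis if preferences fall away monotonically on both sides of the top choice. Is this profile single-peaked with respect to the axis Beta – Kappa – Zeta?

Axis positions: Beta=1, Kappa=2, Zeta=3.
Cluster 1 (peak Kappa at position 2): ranking walks positions 2-1-3, expanding outward from the peak — single-peaked.
Cluster 2 (peak Zeta at position 3): ranking walks positions 3-2-1, expanding outward from the peak — single-peaked.
Cluster 3 (peak Beta at position 1): ranking walks positions 1-2-3, expanding outward from the peak — single-peaked.
Every ranking is single-peaked on this axis.

yes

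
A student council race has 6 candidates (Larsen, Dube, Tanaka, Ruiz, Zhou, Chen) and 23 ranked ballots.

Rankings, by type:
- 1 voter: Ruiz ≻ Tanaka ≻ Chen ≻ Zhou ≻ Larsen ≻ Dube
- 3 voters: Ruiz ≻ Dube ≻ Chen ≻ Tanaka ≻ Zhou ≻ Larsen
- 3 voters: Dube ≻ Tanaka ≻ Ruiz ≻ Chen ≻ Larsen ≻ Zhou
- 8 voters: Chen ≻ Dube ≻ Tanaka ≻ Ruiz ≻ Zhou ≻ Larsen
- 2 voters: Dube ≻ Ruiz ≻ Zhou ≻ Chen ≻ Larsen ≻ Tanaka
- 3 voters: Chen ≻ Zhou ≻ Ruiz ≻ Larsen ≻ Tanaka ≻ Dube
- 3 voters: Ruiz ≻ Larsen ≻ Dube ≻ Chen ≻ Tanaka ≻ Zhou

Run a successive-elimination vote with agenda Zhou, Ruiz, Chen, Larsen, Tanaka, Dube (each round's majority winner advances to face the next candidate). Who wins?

Round 1: Zhou vs Ruiz — 3–20, Ruiz advances.
Round 2: Ruiz vs Chen — 12–11, Ruiz advances.
Round 3: Ruiz vs Larsen — 23–0, Ruiz advances.
Round 4: Ruiz vs Tanaka — 12–11, Ruiz advances.
Round 5: Ruiz vs Dube — 10–13, Dube advances.
Dube survives the agenda.

Dube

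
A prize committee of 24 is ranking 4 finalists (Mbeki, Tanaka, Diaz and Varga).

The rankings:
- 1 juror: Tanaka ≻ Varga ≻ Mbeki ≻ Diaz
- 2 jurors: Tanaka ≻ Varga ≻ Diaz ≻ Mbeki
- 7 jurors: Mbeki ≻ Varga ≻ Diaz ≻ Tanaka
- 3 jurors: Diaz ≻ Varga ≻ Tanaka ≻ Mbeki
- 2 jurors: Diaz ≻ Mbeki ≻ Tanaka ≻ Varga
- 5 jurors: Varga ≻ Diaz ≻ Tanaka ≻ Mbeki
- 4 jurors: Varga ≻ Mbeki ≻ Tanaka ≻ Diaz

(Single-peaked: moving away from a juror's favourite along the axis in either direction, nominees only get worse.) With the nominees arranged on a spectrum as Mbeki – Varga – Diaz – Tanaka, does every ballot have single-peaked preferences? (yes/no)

no

Axis positions: Mbeki=1, Varga=2, Diaz=3, Tanaka=4.
Faction 1: ranking walks positions 4-2-1-3; Varga is ranked above Diaz even though Diaz lies between Varga and the peak Tanaka on the axis — preferences dip and rise again. Not single-peaked.
Faction 2: ranking walks positions 4-2-3-1; Varga is ranked above Diaz even though Diaz lies between Varga and the peak Tanaka on the axis — preferences dip and rise again. Not single-peaked.
Faction 3 (peak Mbeki at position 1): ranking walks positions 1-2-3-4, expanding outward from the peak — single-peaked.
Faction 4 (peak Diaz at position 3): ranking walks positions 3-2-4-1, expanding outward from the peak — single-peaked.
Faction 5: ranking walks positions 3-1-4-2; Mbeki is ranked above Varga even though Varga lies between Mbeki and the peak Diaz on the axis — preferences dip and rise again. Not single-peaked.
Faction 6 (peak Varga at position 2): ranking walks positions 2-3-4-1, expanding outward from the peak — single-peaked.
Faction 7: ranking walks positions 2-1-4-3; Tanaka is ranked above Diaz even though Diaz lies between Tanaka and the peak Varga on the axis — preferences dip and rise again. Not single-peaked.
Faction 1 violates single-peakedness, so the profile is not single-peaked on this axis.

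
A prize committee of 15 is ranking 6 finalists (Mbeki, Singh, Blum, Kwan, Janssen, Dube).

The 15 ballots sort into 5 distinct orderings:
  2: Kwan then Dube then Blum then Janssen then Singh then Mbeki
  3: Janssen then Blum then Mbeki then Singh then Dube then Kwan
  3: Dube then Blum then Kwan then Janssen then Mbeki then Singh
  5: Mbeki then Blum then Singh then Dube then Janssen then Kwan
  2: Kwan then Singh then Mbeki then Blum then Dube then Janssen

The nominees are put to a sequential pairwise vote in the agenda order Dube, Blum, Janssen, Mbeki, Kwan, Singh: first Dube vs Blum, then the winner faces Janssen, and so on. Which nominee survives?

Blum

Round 1: Dube vs Blum — 5–10, Blum advances.
Round 2: Blum vs Janssen — 12–3, Blum advances.
Round 3: Blum vs Mbeki — 8–7, Blum advances.
Round 4: Blum vs Kwan — 11–4, Blum advances.
Round 5: Blum vs Singh — 13–2, Blum advances.
The agenda winner is Blum.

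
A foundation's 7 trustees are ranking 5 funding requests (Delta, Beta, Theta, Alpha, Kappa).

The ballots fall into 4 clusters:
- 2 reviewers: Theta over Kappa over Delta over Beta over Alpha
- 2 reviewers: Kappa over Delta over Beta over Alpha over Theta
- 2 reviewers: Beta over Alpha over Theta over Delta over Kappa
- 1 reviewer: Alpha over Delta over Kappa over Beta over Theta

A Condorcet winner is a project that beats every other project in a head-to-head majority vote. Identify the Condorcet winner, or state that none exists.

none

Check each pair by majority over 7 ballots:
Delta vs Beta: 2+2+1 = 5 for Delta, 2 for Beta — Delta by 5–2.
Delta vs Theta: 2+1 = 3 for Delta, 4 for Theta — Theta by 4–3.
Delta–Alpha: Delta 4–3.
Delta–Kappa: Kappa 4–3.
Beta vs Theta: Beta wins 5–2.
Beta vs Alpha: Beta, 6–1.
Beta–Kappa: Kappa 5–2.
Theta vs Alpha: Alpha wins 5–2.
Theta vs Kappa: 2+2 = 4 for Theta, 3 for Kappa — Theta by 4–3.
Alpha vs Kappa: Kappa wins 4–3.
Each project drops at least one matchup (Delta loses to Theta; Beta loses to Delta; Theta loses to Beta; Alpha loses to Delta; Kappa loses to Theta); the cycle Delta → Beta → Theta → Delta rules out a Condorcet winner.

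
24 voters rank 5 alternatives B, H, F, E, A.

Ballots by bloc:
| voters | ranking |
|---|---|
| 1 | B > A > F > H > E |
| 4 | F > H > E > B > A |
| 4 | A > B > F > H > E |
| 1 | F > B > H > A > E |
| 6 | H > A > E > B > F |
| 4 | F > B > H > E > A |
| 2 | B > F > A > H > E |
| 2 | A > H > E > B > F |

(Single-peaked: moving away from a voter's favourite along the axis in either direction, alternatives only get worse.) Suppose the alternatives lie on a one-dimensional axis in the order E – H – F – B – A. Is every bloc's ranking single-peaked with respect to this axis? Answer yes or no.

no

Axis positions: E=1, H=2, F=3, B=4, A=5.
Bloc 1 (peak B at position 4): ranking walks positions 4-5-3-2-1, expanding outward from the peak — single-peaked.
Bloc 2 (peak F at position 3): ranking walks positions 3-2-1-4-5, expanding outward from the peak — single-peaked.
Bloc 3 (peak A at position 5): ranking walks positions 5-4-3-2-1, expanding outward from the peak — single-peaked.
Bloc 4 (peak F at position 3): ranking walks positions 3-4-2-5-1, expanding outward from the peak — single-peaked.
Bloc 5: ranking walks positions 2-5-1-4-3; A is ranked above F even though F lies between A and the peak H on the axis — preferences dip and rise again. Not single-peaked.
Bloc 6 (peak F at position 3): ranking walks positions 3-4-2-1-5, expanding outward from the peak — single-peaked.
Bloc 7 (peak B at position 4): ranking walks positions 4-3-5-2-1, expanding outward from the peak — single-peaked.
Bloc 8: ranking walks positions 5-2-1-4-3; H is ranked above B even though B lies between H and the peak A on the axis — preferences dip and rise again. Not single-peaked.
Bloc 5 violates single-peakedness, so the profile is not single-peaked on this axis.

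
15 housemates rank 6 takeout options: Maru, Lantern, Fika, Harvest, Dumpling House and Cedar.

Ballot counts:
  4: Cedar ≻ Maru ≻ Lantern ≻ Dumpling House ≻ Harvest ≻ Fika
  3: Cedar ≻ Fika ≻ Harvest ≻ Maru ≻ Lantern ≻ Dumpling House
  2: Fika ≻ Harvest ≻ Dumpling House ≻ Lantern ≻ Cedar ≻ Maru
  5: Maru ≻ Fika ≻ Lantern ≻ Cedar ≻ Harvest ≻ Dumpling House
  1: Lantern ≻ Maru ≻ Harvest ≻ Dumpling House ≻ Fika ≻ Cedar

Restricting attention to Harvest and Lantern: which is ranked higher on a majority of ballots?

Lantern

Ballots ranking Harvest above Lantern: 3 + 2 = 5.
Ballots ranking Lantern above Harvest: 15 − 5 = 10.
Lantern wins the head-to-head 10–5.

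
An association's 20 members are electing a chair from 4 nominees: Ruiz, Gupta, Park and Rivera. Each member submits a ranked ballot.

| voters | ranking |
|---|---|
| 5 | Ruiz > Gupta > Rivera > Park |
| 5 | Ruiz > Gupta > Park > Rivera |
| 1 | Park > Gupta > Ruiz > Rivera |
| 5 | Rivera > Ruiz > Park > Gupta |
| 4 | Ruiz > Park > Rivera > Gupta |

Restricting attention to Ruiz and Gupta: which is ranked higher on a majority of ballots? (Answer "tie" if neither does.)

Ruiz

Ballots ranking Ruiz above Gupta: 5 + 5 + 5 + 4 = 19.
Ballots ranking Gupta above Ruiz: 20 − 19 = 1.
Ruiz wins the head-to-head 19–1.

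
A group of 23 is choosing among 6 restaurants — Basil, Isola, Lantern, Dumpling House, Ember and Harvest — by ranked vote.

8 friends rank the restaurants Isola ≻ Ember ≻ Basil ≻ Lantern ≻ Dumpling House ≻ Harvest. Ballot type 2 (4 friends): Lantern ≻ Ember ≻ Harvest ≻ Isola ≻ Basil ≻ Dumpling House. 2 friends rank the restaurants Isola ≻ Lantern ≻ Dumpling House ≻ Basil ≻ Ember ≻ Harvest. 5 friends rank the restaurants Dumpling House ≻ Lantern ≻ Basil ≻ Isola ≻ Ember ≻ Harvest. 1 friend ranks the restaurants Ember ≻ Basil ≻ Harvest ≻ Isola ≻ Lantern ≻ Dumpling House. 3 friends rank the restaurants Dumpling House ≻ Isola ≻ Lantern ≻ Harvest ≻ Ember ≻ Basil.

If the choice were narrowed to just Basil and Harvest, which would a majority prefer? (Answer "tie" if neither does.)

Basil

Ballots ranking Basil above Harvest: 8 + 2 + 5 + 1 = 16.
Ballots ranking Harvest above Basil: 23 − 16 = 7.
Basil wins the head-to-head 16–7.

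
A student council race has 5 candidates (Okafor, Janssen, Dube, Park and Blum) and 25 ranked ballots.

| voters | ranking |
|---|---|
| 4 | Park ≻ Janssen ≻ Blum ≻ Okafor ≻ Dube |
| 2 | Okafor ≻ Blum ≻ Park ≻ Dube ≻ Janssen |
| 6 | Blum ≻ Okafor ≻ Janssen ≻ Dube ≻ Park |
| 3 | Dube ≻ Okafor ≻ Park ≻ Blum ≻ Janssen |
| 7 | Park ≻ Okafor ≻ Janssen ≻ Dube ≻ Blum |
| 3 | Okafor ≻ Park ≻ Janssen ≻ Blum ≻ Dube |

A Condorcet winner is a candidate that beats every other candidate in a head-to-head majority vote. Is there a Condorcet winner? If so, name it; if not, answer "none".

Okafor

Head-to-head results (25 voters):
Okafor vs Janssen: Okafor wins 21–4.
Okafor–Dube: Okafor 22–3.
Okafor vs Park: Okafor preferred on 2+6+3+3 = 14 ballots; Okafor wins 14–11.
Okafor vs Blum: Okafor wins 15–10.
Janssen vs Dube: 4+6+7+3 = 20 for Janssen, 5 for Dube — Janssen by 20–5.
Janssen vs Park: 6 to 19, Park.
Janssen vs Blum: 14 to 11, Janssen.
Dube vs Park: Park, 16–9.
Dube vs Blum: Dube preferred on 3+7 = 10 ballots; Blum wins 15–10.
Park vs Blum: Park, 17–8.
Only Okafor has no losses; Okafor is the Condorcet winner.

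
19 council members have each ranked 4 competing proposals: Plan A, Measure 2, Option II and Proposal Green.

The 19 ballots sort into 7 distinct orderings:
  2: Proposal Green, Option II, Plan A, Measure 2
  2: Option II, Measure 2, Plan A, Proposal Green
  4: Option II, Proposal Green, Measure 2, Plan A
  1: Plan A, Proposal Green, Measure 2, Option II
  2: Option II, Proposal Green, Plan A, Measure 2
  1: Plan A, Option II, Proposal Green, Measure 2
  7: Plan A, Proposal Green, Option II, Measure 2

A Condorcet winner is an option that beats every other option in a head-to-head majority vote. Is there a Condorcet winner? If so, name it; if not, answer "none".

Check each pair by majority over 19 ballots:
Plan A vs Measure 2: 13 to 6, Plan A.
Plan A vs Option II: 9 to 10, Option II.
Plan A vs Proposal Green: 11 to 8, Plan A.
Measure 2 vs Option II: Measure 2 preferred on 1 ballot; Option II wins 18–1.
Measure 2 vs Proposal Green: 2 to 17, Proposal Green.
Option II vs Proposal Green: Option II is ranked higher on 2+4+2+1 = 9 ballots, Proposal Green on 10. Proposal Green wins 10–9.
Each option drops at least one matchup (Plan A loses to Option II; Measure 2 loses to Plan A; Option II loses to Proposal Green; Proposal Green loses to Plan A); the cycle Plan A → Proposal Green → Option II → Plan A rules out a Condorcet winner.

none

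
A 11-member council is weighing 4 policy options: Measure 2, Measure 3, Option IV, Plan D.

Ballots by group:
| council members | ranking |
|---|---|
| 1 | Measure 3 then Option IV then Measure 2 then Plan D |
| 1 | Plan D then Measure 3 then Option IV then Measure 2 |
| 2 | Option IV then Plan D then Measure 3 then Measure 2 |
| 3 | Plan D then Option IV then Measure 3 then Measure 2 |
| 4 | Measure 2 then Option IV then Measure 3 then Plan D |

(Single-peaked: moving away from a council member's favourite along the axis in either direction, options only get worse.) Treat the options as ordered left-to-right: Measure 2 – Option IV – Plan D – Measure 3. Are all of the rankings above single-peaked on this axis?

Axis positions: Measure 2=1, Option IV=2, Plan D=3, Measure 3=4.
Group 1: ranking walks positions 4-2-1-3; Option IV is ranked above Plan D even though Plan D lies between Option IV and the peak Measure 3 on the axis — preferences dip and rise again. Not single-peaked.
Group 2 (peak Plan D at position 3): ranking walks positions 3-4-2-1, expanding outward from the peak — single-peaked.
Group 3 (peak Option IV at position 2): ranking walks positions 2-3-4-1, expanding outward from the peak — single-peaked.
Group 4 (peak Plan D at position 3): ranking walks positions 3-2-4-1, expanding outward from the peak — single-peaked.
Group 5: ranking walks positions 1-2-4-3; Measure 3 is ranked above Plan D even though Plan D lies between Measure 3 and the peak Measure 2 on the axis — preferences dip and rise again. Not single-peaked.
Group 1 violates single-peakedness, so the profile is not single-peaked on this axis.

no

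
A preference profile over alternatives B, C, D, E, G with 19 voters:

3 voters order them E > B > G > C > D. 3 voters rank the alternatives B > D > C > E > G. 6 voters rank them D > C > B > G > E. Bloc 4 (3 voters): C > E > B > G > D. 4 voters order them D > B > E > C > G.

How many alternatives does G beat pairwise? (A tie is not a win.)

G against each rival (19 voters):
G vs B: B, 19–0.
G–C: C 16–3.
G vs D: D, 13–6.
G vs E: G is ranked higher on 6 ballots, E on 13. E wins 13–6.
G beats no one; loses to B, C, D, E — 0 pairwise wins.

0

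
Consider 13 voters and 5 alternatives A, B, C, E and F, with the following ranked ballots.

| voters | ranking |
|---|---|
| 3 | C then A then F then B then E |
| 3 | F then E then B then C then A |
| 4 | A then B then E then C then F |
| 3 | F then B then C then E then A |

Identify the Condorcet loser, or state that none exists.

none

Pairwise majorities:
A vs B: 7 to 6, A.
A vs C: A preferred on 4 ballots; C wins 9–4.
A vs E: 7 to 6, A.
A vs F: A wins 7–6.
B–C: B 10–3.
B vs E: B is ranked higher on 3+4+3 = 10 ballots, E on 3. B wins 10–3.
B vs F: F wins 9–4.
C–E: E 7–6.
C vs F: C is ranked higher on 3+4 = 7 ballots, F on 6. C wins 7–6.
E vs F: 4 to 9, F.
Every alternative wins at least one matchup (A beats B; B beats C; C beats A; E beats C; F beats B), so there is no Condorcet loser.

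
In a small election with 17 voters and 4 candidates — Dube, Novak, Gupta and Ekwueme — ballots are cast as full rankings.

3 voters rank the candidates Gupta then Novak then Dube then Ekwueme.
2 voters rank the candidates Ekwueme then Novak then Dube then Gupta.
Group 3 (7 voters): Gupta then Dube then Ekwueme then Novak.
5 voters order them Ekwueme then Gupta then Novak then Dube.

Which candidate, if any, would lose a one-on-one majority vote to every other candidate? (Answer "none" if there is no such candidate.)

none

Pairwise majorities:
Dube vs Novak: Dube preferred on 7 ballots; Novak wins 10–7.
Dube vs Gupta: Gupta, 15–2.
Dube–Ekwueme: Dube 10–7.
Novak–Gupta: Gupta 15–2.
Novak vs Ekwueme: Novak is ranked higher on 3 ballots, Ekwueme on 14. Ekwueme wins 14–3.
Gupta vs Ekwueme: Gupta is ranked higher on 3+7 = 10 ballots, Ekwueme on 7. Gupta wins 10–7.
Every candidate wins at least one matchup (Dube beats Ekwueme; Novak beats Dube; Gupta beats Dube; Ekwueme beats Novak), so there is no Condorcet loser.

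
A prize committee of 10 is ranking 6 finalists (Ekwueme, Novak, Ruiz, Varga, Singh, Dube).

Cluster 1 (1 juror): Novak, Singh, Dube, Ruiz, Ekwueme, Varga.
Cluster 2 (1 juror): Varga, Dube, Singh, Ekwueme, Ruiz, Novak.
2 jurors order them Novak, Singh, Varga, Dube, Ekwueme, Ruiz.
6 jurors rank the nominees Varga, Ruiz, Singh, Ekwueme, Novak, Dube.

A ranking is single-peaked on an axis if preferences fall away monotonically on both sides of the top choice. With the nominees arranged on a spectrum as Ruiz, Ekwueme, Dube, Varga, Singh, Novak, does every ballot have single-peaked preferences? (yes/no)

Axis positions: Ruiz=1, Ekwueme=2, Dube=3, Varga=4, Singh=5, Novak=6.
Cluster 1: ranking walks positions 6-5-3-1-2-4; Dube is ranked above Varga even though Varga lies between Dube and the peak Novak on the axis — preferences dip and rise again. Not single-peaked.
Cluster 2 (peak Varga at position 4): ranking walks positions 4-3-5-2-1-6, expanding outward from the peak — single-peaked.
Cluster 3 (peak Novak at position 6): ranking walks positions 6-5-4-3-2-1, expanding outward from the peak — single-peaked.
Cluster 4: ranking walks positions 4-1-5-2-6-3; Ruiz is ranked above Dube even though Dube lies between Ruiz and the peak Varga on the axis — preferences dip and rise again. Not single-peaked.
Cluster 1 violates single-peakedness, so the profile is not single-peaked on this axis.

no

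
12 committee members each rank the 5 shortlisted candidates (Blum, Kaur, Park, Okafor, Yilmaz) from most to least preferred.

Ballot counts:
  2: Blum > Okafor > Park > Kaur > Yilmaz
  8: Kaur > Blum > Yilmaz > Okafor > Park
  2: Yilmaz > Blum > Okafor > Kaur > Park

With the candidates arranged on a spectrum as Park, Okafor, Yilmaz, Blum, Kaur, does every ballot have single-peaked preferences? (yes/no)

Axis positions: Park=1, Okafor=2, Yilmaz=3, Blum=4, Kaur=5.
Faction 1: ranking walks positions 4-2-1-5-3; Okafor is ranked above Yilmaz even though Yilmaz lies between Okafor and the peak Blum on the axis — preferences dip and rise again. Not single-peaked.
Faction 2 (peak Kaur at position 5): ranking walks positions 5-4-3-2-1, expanding outward from the peak — single-peaked.
Faction 3 (peak Yilmaz at position 3): ranking walks positions 3-4-2-5-1, expanding outward from the peak — single-peaked.
Faction 1 violates single-peakedness, so the profile is not single-peaked on this axis.

no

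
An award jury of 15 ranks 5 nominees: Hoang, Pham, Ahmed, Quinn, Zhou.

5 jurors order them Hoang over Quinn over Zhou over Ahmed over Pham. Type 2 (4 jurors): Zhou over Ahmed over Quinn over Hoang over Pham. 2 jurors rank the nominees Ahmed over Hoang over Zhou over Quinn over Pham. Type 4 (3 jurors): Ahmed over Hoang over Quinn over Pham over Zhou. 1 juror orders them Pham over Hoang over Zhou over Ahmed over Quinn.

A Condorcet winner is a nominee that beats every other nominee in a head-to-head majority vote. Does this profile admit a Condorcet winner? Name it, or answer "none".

Head-to-head results (15 jurors):
Hoang vs Pham: 14 to 1, Hoang.
Hoang vs Ahmed: Hoang is ranked higher on 5+1 = 6 ballots, Ahmed on 9. Ahmed wins 9–6.
Hoang vs Quinn: Hoang is ranked higher on 5+2+3+1 = 11 ballots, Quinn on 4. Hoang wins 11–4.
Hoang vs Zhou: 5+2+3+1 = 11 for Hoang, 4 for Zhou — Hoang by 11–4.
Pham vs Ahmed: 1 to 14, Ahmed.
Pham vs Quinn: 1 to 14, Quinn.
Pham vs Zhou: 3+1 = 4 for Pham, 11 for Zhou — Zhou by 11–4.
Ahmed vs Quinn: 4+2+3+1 = 10 for Ahmed, 5 for Quinn — Ahmed by 10–5.
Ahmed vs Zhou: Ahmed is ranked higher on 2+3 = 5 ballots, Zhou on 10. Zhou wins 10–5.
Quinn vs Zhou: Quinn preferred on 5+3 = 8 ballots; Quinn wins 8–7.
No nominee is unbeaten: Hoang loses to Ahmed; Pham loses to Hoang; Ahmed loses to Zhou; Quinn loses to Hoang; Zhou loses to Hoang. In particular Hoang beats Zhou beats Ahmed beats Hoang is a majority cycle — no Condorcet winner exists.

none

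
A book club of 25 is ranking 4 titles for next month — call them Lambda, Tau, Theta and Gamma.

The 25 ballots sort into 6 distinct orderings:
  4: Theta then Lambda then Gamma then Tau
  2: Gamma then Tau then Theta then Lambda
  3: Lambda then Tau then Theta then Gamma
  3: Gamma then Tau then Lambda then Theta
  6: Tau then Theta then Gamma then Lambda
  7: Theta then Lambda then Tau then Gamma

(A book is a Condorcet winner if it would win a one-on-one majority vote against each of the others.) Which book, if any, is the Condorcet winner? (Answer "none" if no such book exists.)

Check each pair by majority over 25 ballots:
Lambda vs Tau: Lambda wins 14–11.
Lambda vs Theta: Theta wins 19–6.
Lambda vs Gamma: Lambda wins 14–11.
Tau vs Theta: Tau preferred on 2+3+3+6 = 14 ballots; Tau wins 14–11.
Tau vs Gamma: Tau wins 16–9.
Theta vs Gamma: Theta preferred on 4+3+6+7 = 20 ballots; Theta wins 20–5.
No book is unbeaten: Lambda loses to Theta; Tau loses to Lambda; Theta loses to Tau; Gamma loses to Lambda. In particular Lambda beats Tau beats Theta beats Lambda is a majority cycle — no Condorcet winner exists.

none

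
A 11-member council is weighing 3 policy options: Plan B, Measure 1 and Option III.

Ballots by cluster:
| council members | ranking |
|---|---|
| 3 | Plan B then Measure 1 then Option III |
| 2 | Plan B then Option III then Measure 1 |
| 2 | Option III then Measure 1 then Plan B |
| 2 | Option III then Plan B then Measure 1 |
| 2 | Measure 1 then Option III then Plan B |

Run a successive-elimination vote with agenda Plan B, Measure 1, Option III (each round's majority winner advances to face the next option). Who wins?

Round 1: Plan B vs Measure 1 — 7–4, Plan B advances.
Round 2: Plan B vs Option III — 5–6, Option III advances.
Option III survives the agenda.

Option III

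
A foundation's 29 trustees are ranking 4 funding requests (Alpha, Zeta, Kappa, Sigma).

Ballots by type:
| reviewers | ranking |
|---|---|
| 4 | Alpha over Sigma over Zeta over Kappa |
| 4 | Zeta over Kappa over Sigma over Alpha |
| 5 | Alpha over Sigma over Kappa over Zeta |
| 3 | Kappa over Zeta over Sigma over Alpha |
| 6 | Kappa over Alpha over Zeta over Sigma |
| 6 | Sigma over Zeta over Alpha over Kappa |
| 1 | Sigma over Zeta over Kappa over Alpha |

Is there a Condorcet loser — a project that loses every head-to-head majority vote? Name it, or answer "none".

Kappa

Pairwise majorities:
Alpha vs Zeta: Alpha preferred on 4+5+6 = 15 ballots; Alpha wins 15–14.
Alpha vs Kappa: Alpha, 15–14.
Alpha vs Sigma: Alpha is ranked higher on 4+5+6 = 15 ballots, Sigma on 14. Alpha wins 15–14.
Zeta–Kappa: Zeta 15–14.
Zeta vs Sigma: Sigma wins 16–13.
Kappa vs Sigma: 4+3+6 = 13 for Kappa, 16 for Sigma — Sigma by 16–13.
Kappa loses to every other project — it is the Condorcet loser.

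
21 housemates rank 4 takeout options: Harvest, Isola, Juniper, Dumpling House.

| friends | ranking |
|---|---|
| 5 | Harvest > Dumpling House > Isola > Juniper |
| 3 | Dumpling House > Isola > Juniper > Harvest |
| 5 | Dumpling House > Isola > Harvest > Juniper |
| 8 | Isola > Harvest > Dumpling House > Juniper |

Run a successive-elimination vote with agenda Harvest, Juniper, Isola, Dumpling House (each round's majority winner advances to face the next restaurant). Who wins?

Dumpling House

Round 1: Harvest vs Juniper — 18–3, Harvest advances.
Round 2: Harvest vs Isola — 5–16, Isola advances.
Round 3: Isola vs Dumpling House — 8–13, Dumpling House advances.
Dumpling House survives the agenda.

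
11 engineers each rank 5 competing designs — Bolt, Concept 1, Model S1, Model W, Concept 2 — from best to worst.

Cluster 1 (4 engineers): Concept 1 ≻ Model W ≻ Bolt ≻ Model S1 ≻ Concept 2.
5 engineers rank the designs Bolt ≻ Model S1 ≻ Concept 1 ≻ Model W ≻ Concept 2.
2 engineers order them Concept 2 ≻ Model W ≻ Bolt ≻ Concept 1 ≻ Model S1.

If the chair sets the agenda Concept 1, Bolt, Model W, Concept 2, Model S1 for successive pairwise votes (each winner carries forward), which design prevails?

Round 1: Concept 1 vs Bolt — 4–7, Bolt advances.
Round 2: Bolt vs Model W — 5–6, Model W advances.
Round 3: Model W vs Concept 2 — 9–2, Model W advances.
Round 4: Model W vs Model S1 — 6–5, Model W advances.
Model W survives the agenda.

Model W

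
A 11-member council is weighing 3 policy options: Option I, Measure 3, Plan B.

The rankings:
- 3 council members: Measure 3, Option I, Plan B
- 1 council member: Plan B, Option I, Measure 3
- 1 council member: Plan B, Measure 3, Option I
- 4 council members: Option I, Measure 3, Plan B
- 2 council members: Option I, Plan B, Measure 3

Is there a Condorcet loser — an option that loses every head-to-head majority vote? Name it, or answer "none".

Head-to-head results (11 council members):
Option I vs Measure 3: Option I wins 7–4.
Option I vs Plan B: Option I preferred on 3+4+2 = 9 ballots; Option I wins 9–2.
Measure 3 vs Plan B: Measure 3 wins 7–4.
Plan B is beaten in every head-to-head and is the Condorcet loser.

Plan B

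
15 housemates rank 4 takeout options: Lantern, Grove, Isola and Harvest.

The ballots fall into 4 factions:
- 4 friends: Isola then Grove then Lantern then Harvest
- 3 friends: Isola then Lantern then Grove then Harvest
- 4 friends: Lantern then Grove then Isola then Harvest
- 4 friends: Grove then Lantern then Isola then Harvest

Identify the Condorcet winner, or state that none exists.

Grove

Head-to-head results (15 friends):
Lantern vs Grove: 7 to 8, Grove.
Lantern vs Isola: Lantern preferred on 4+4 = 8 ballots; Lantern wins 8–7.
Lantern vs Harvest: 15 to 0, Lantern.
Grove vs Isola: 4+4 = 8 for Grove, 7 for Isola — Grove by 8–7.
Grove–Harvest: Grove 15–0.
Isola vs Harvest: Isola is ranked higher on 4+3+4+4 = 15 ballots, Harvest on 0. Isola wins 15–0.
Grove beats each of Lantern, Isola, Harvest — Grove is the Condorcet winner.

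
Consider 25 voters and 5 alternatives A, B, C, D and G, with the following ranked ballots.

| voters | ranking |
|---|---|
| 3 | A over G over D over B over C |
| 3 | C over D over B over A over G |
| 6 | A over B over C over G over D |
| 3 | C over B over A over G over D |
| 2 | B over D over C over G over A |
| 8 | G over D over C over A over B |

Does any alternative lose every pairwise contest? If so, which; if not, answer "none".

Head-to-head results (25 voters):
A vs B: A, 17–8.
A vs C: 3+6 = 9 for A, 16 for C — C by 16–9.
A vs D: A is ranked higher on 3+6+3 = 12 ballots, D on 13. D wins 13–12.
A vs G: A, 15–10.
B vs C: C wins 14–11.
B vs D: B is ranked higher on 6+3+2 = 11 ballots, D on 14. D wins 14–11.
B–G: B 14–11.
C–D: D 13–12.
C vs G: 14 to 11, C.
D vs G: G, 20–5.
No alternative is winless: A beats B; B beats G; C beats A; D beats A; G beats D. There is no Condorcet loser.

none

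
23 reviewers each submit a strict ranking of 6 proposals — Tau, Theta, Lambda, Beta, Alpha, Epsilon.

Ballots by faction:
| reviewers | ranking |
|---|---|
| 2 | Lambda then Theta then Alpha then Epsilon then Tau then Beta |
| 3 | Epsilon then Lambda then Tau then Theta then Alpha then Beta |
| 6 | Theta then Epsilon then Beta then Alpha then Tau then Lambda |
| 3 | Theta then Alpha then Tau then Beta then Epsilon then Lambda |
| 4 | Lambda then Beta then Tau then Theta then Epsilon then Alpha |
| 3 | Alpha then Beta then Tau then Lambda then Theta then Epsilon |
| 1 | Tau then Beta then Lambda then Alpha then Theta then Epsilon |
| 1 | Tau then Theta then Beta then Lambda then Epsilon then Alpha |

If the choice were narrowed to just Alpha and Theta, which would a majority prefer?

Ballots ranking Alpha above Theta: 3 + 1 = 4.
Ballots ranking Theta above Alpha: 23 − 4 = 19.
Theta wins the head-to-head 19–4.

Theta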